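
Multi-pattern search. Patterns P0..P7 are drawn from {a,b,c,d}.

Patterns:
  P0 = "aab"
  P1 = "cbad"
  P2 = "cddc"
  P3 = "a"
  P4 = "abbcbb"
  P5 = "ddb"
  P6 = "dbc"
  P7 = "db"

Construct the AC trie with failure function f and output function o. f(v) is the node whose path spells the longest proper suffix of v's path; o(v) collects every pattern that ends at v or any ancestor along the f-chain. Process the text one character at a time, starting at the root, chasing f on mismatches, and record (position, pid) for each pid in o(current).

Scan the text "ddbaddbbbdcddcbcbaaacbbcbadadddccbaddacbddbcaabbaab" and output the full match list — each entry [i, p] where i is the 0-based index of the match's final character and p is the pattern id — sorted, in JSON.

Construct AC machine:
Trie (insert patterns):
  0='ε' goto a→1 c→4 d→16
  1='a' goto a→2 b→11  ←P3
  2='aa' goto b→3
  3='aab' goto ·  ←P0
  4='c' goto b→5 d→8
  5='cb' goto a→6
  6='cba' goto d→7
  7='cbad' goto ·  ←P1
  8='cd' goto d→9
  9='cdd' goto c→10
  10='cddc' goto ·  ←P2
  11='ab' goto b→12
  12='abb' goto c→13
  13='abbc' goto b→14
  14='abbcb' goto b→15
  15='abbcbb' goto ·  ←P4
  16='d' goto b→19 d→17
  17='dd' goto b→18
  18='ddb' goto ·  ←P5
  19='db' goto c→20  ←P7
  20='dbc' goto ·  ←P6

BFS fail/out derivation:
  n1('a'): parent n0 fail=0; on 'a' 0 → fail=0;  out {3}∪∅={3}
  n4('c'): parent n0 fail=0; on 'c' 0 → fail=0;  out ∅∪∅=∅
  n16('d'): parent n0 fail=0; on 'd' 0 → fail=0;  out ∅∪∅=∅
  n2('aa'): parent n1 fail=0; on 'a' 0 → fail=1;  out ∅∪{3}={3}
  n5('cb'): parent n4 fail=0; on 'b' 0 → fail=0;  out ∅∪∅=∅
  n8('cd'): parent n4 fail=0; on 'd' 0 → fail=16;  out ∅∪∅=∅
  n11('ab'): parent n1 fail=0; on 'b' 0 → fail=0;  out ∅∪∅=∅
  n17('dd'): parent n16 fail=0; on 'd' 0 → fail=16;  out ∅∪∅=∅
  n19('db'): parent n16 fail=0; on 'b' 0 → fail=0;  out {7}∪∅={7}
  n3('aab'): parent n2 fail=1; on 'b' 1 → fail=11;  out {0}∪∅={0}
  n6('cba'): parent n5 fail=0; on 'a' 0 → fail=1;  out ∅∪{3}={3}
  n9('cdd'): parent n8 fail=16; on 'd' 16 → fail=17;  out ∅∪∅=∅
  n12('abb'): parent n11 fail=0; on 'b' 0 → fail=0;  out ∅∪∅=∅
  n18('ddb'): parent n17 fail=16; on 'b' 16 → fail=19;  out {5}∪{7}={5,7}
  n20('dbc'): parent n19 fail=0; on 'c' 0 → fail=4;  out {6}∪∅={6}
  n7('cbad'): parent n6 fail=1; on 'd' 1→0 → fail=16;  out {1}∪∅={1}
  n10('cddc'): parent n9 fail=17; on 'c' 17→16→0 → fail=4;  out {2}∪∅={2}
  n13('abbc'): parent n12 fail=0; on 'c' 0 → fail=4;  out ∅∪∅=∅
  n14('abbcb'): parent n13 fail=4; on 'b' 4 → fail=5;  out ∅∪∅=∅
  n15('abbcbb'): parent n14 fail=5; on 'b' 5→0 → fail=0;  out {4}∪∅={4}

Run:
pos 0 'd': at 16
pos 1 'd': at 17
pos 2 'b': at 18  emit P5@[0:2],P7@[1:2]
pos 3 'a': at 1 (via fail)  emit P3@[3:3]
pos 4 'd': at 16 (via fail)
pos 5 'd': at 17
pos 6 'b': at 18  emit P5@[4:6],P7@[5:6]
pos 7 'b': at 0 (via fail)
pos 8 'b': at 0
pos 9 'd': at 16
pos 10 'c': at 4 (via fail)
pos 11 'd': at 8
pos 12 'd': at 9
pos 13 'c': at 10  emit P2@[10:13]
pos 14 'b': at 5 (via fail)
pos 15 'c': at 4 (via fail)
pos 16 'b': at 5
pos 17 'a': at 6  emit P3@[17:17]
pos 18 'a': at 2 (via fail)  emit P3@[18:18]
pos 19 'a': at 2 (via fail)  emit P3@[19:19]
pos 20 'c': at 4 (via fail)
pos 21 'b': at 5
pos 22 'b': at 0 (via fail)
pos 23 'c': at 4
pos 24 'b': at 5
pos 25 'a': at 6  emit P3@[25:25]
pos 26 'd': at 7  emit P1@[23:26]
pos 27 'a': at 1 (via fail)  emit P3@[27:27]
pos 28 'd': at 16 (via fail)
pos 29 'd': at 17
pos 30 'd': at 17 (via fail)
pos 31 'c': at 4 (via fail)
pos 32 'c': at 4 (via fail)
pos 33 'b': at 5
pos 34 'a': at 6  emit P3@[34:34]
pos 35 'd': at 7  emit P1@[32:35]
pos 36 'd': at 17 (via fail)
pos 37 'a': at 1 (via fail)  emit P3@[37:37]
pos 38 'c': at 4 (via fail)
pos 39 'b': at 5
pos 40 'd': at 16 (via fail)
pos 41 'd': at 17
pos 42 'b': at 18  emit P5@[40:42],P7@[41:42]
pos 43 'c': at 20 (via fail)  emit P6@[41:43]
pos 44 'a': at 1 (via fail)  emit P3@[44:44]
pos 45 'a': at 2  emit P3@[45:45]
pos 46 'b': at 3  emit P0@[44:46]
pos 47 'b': at 12 (via fail)
pos 48 'a': at 1 (via fail)  emit P3@[48:48]
pos 49 'a': at 2  emit P3@[49:49]
pos 50 'b': at 3  emit P0@[48:50]

All matches (sorted): [[2,5],[2,7],[3,3],[6,5],[6,7],[13,2],[17,3],[18,3],[19,3],[25,3],[26,1],[27,3],[34,3],[35,1],[37,3],[42,5],[42,7],[43,6],[44,3],[45,3],[46,0],[48,3],[49,3],[50,0]]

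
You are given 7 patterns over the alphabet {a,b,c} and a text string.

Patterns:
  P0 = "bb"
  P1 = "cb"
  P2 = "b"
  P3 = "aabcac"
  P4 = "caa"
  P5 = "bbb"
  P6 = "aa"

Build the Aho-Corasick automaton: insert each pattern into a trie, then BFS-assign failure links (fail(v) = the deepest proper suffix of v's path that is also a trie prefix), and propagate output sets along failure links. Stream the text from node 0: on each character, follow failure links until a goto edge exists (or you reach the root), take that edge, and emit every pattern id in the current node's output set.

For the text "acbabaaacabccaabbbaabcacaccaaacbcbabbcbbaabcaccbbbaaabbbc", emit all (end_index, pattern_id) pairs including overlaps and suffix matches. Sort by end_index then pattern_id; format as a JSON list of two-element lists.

Build automaton:
Trie (insert patterns):
  n0 'ε': a→5 b→1 c→3
  n1 'b': b→2  ←P2
  n2 'bb': b→13  ←P0
  n3 'c': a→11 b→4
  n4 'cb': ·  ←P1
  n5 'a': a→6
  n6 'aa': b→7  ←P6
  n7 'aab': c→8
  n8 'aabc': a→9
  n9 'aabca': c→10
  n10 'aabcac': ·  ←P3
  n11 'ca': a→12
  n12 'caa': ·  ←P4
  n13 'bbb': ·  ←P5

BFS fail/out derivation:
  fail(1) 'b': from fail(0)=0 chase 'b': 0 ⇒ 0;  out={2}∪out(0)={2}
  fail(3) 'c': from fail(0)=0 chase 'c': 0 ⇒ 0;  out=∅∪out(0)=∅
  fail(5) 'a': from fail(0)=0 chase 'a': 0 ⇒ 0;  out=∅∪out(0)=∅
  fail(2) 'bb': from fail(1)=0 chase 'b': 0 ⇒ 1;  out={0}∪out(1)={0,2}
  fail(4) 'cb': from fail(3)=0 chase 'b': 0 ⇒ 1;  out={1}∪out(1)={1,2}
  fail(6) 'aa': from fail(5)=0 chase 'a': 0 ⇒ 5;  out={6}∪out(5)={6}
  fail(11) 'ca': from fail(3)=0 chase 'a': 0 ⇒ 5;  out=∅∪out(5)=∅
  fail(7) 'aab': from fail(6)=5 chase 'b': 5→0 ⇒ 1;  out=∅∪out(1)={2}
  fail(12) 'caa': from fail(11)=5 chase 'a': 5 ⇒ 6;  out={4}∪out(6)={4,6}
  fail(13) 'bbb': from fail(2)=1 chase 'b': 1 ⇒ 2;  out={5}∪out(2)={0,2,5}
  fail(8) 'aabc': from fail(7)=1 chase 'c': 1→0 ⇒ 3;  out=∅∪out(3)=∅
  fail(9) 'aabca': from fail(8)=3 chase 'a': 3 ⇒ 11;  out=∅∪out(11)=∅
  fail(10) 'aabcac': from fail(9)=11 chase 'c': 11→5→0 ⇒ 3;  out={3}∪out(3)={3}

Scan:
[0] read 'a'  n0⇒n5
[1] read 'c'  n5⇒n3 (fail-walked)
[2] read 'b'  n3⇒n4  ** P1@[1:2],P2@[2:2]
[3] read 'a'  n4⇒n5 (fail-walked)
[4] read 'b'  n5⇒n1 (fail-walked)  ** P2@[4:4]
[5] read 'a'  n1⇒n5 (fail-walked)
[6] read 'a'  n5⇒n6  ** P6@[5:6]
[7] read 'a'  n6⇒n6 (fail-walked)  ** P6@[6:7]
[8] read 'c'  n6⇒n3 (fail-walked)
[9] read 'a'  n3⇒n11
[10] read 'b'  n11⇒n1 (fail-walked)  ** P2@[10:10]
[11] read 'c'  n1⇒n3 (fail-walked)
[12] read 'c'  n3⇒n3 (fail-walked)
[13] read 'a'  n3⇒n11
[14] read 'a'  n11⇒n12  ** P4@[12:14],P6@[13:14]
[15] read 'b'  n12⇒n7 (fail-walked)  ** P2@[15:15]
[16] read 'b'  n7⇒n2 (fail-walked)  ** P0@[15:16],P2@[16:16]
[17] read 'b'  n2⇒n13  ** P0@[16:17],P2@[17:17],P5@[15:17]
[18] read 'a'  n13⇒n5 (fail-walked)
[19] read 'a'  n5⇒n6  ** P6@[18:19]
[20] read 'b'  n6⇒n7  ** P2@[20:20]
[21] read 'c'  n7⇒n8
[22] read 'a'  n8⇒n9
[23] read 'c'  n9⇒n10  ** P3@[18:23]
[24] read 'a'  n10⇒n11 (fail-walked)
[25] read 'c'  n11⇒n3 (fail-walked)
[26] read 'c'  n3⇒n3 (fail-walked)
[27] read 'a'  n3⇒n11
[28] read 'a'  n11⇒n12  ** P4@[26:28],P6@[27:28]
[29] read 'a'  n12⇒n6 (fail-walked)  ** P6@[28:29]
[30] read 'c'  n6⇒n3 (fail-walked)
[31] read 'b'  n3⇒n4  ** P1@[30:31],P2@[31:31]
[32] read 'c'  n4⇒n3 (fail-walked)
[33] read 'b'  n3⇒n4  ** P1@[32:33],P2@[33:33]
[34] read 'a'  n4⇒n5 (fail-walked)
[35] read 'b'  n5⇒n1 (fail-walked)  ** P2@[35:35]
[36] read 'b'  n1⇒n2  ** P0@[35:36],P2@[36:36]
[37] read 'c'  n2⇒n3 (fail-walked)
[38] read 'b'  n3⇒n4  ** P1@[37:38],P2@[38:38]
[39] read 'b'  n4⇒n2 (fail-walked)  ** P0@[38:39],P2@[39:39]
[40] read 'a'  n2⇒n5 (fail-walked)
[41] read 'a'  n5⇒n6  ** P6@[40:41]
[42] read 'b'  n6⇒n7  ** P2@[42:42]
[43] read 'c'  n7⇒n8
[44] read 'a'  n8⇒n9
[45] read 'c'  n9⇒n10  ** P3@[40:45]
[46] read 'c'  n10⇒n3 (fail-walked)
[47] read 'b'  n3⇒n4  ** P1@[46:47],P2@[47:47]
[48] read 'b'  n4⇒n2 (fail-walked)  ** P0@[47:48],P2@[48:48]
[49] read 'b'  n2⇒n13  ** P0@[48:49],P2@[49:49],P5@[47:49]
[50] read 'a'  n13⇒n5 (fail-walked)
[51] read 'a'  n5⇒n6  ** P6@[50:51]
[52] read 'a'  n6⇒n6 (fail-walked)  ** P6@[51:52]
[53] read 'b'  n6⇒n7  ** P2@[53:53]
[54] read 'b'  n7⇒n2 (fail-walked)  ** P0@[53:54],P2@[54:54]
[55] read 'b'  n2⇒n13  ** P0@[54:55],P2@[55:55],P5@[53:55]
[56] read 'c'  n13⇒n3 (fail-walked)

All matches (sorted): [[2,1],[2,2],[4,2],[6,6],[7,6],[10,2],[14,4],[14,6],[15,2],[16,0],[16,2],[17,0],[17,2],[17,5],[19,6],[20,2],[23,3],[28,4],[28,6],[29,6],[31,1],[31,2],[33,1],[33,2],[35,2],[36,0],[36,2],[38,1],[38,2],[39,0],[39,2],[41,6],[42,2],[45,3],[47,1],[47,2],[48,0],[48,2],[49,0],[49,2],[49,5],[51,6],[52,6],[53,2],[54,0],[54,2],[55,0],[55,2],[55,5]]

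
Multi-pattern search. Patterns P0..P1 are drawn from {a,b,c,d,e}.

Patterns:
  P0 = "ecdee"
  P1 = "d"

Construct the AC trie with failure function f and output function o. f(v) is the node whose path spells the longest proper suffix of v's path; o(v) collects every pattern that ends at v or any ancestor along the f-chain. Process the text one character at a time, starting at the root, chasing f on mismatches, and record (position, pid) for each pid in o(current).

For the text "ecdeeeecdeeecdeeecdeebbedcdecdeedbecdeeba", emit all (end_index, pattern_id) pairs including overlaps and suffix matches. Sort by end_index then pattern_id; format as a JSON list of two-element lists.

Build automaton:
Trie nodes:
  n0 'ε': d→6 e→1
  n1 'e': c→2
  n2 'ec': d→3
  n3 'ecd': e→4
  n4 'ecde': e→5
  n5 'ecdee': ·  ←P0
  n6 'd': ·  ←P1

BFS fail/out derivation:
  fail(1) 'e': from fail(0)=0 chase 'e': 0 ⇒ 0;  out=∅∪out(0)=∅
  fail(6) 'd': from fail(0)=0 chase 'd': 0 ⇒ 0;  out={1}∪out(0)={1}
  fail(2) 'ec': from fail(1)=0 chase 'c': 0 ⇒ 0;  out=∅∪out(0)=∅
  fail(3) 'ecd': from fail(2)=0 chase 'd': 0 ⇒ 6;  out=∅∪out(6)={1}
  fail(4) 'ecde': from fail(3)=6 chase 'e': 6→0 ⇒ 1;  out=∅∪out(1)=∅
  fail(5) 'ecdee': from fail(4)=1 chase 'e': 1→0 ⇒ 1;  out={0}∪out(1)={0}

Scan:
i=0 'e': node 0→1
i=1 'c': node 1→2
i=2 'd': node 2→3  → match P1@[2:2]
i=3 'e': node 3→4
i=4 'e': node 4→5  → match P0@[0:4]
i=5 'e': node 5→1 (fail-walked)
i=6 'e': node 1→1 (fail-walked)
i=7 'c': node 1→2
i=8 'd': node 2→3  → match P1@[8:8]
i=9 'e': node 3→4
i=10 'e': node 4→5  → match P0@[6:10]
i=11 'e': node 5→1 (fail-walked)
i=12 'c': node 1→2
i=13 'd': node 2→3  → match P1@[13:13]
i=14 'e': node 3→4
i=15 'e': node 4→5  → match P0@[11:15]
i=16 'e': node 5→1 (fail-walked)
i=17 'c': node 1→2
i=18 'd': node 2→3  → match P1@[18:18]
i=19 'e': node 3→4
i=20 'e': node 4→5  → match P0@[16:20]
i=21 'b': node 5→0 (fail-walked)
i=22 'b': node 0→0
i=23 'e': node 0→1
i=24 'd': node 1→6 (fail-walked)  → match P1@[24:24]
i=25 'c': node 6→0 (fail-walked)
i=26 'd': node 0→6  → match P1@[26:26]
i=27 'e': node 6→1 (fail-walked)
i=28 'c': node 1→2
i=29 'd': node 2→3  → match P1@[29:29]
i=30 'e': node 3→4
i=31 'e': node 4→5  → match P0@[27:31]
i=32 'd': node 5→6 (fail-walked)  → match P1@[32:32]
i=33 'b': node 6→0 (fail-walked)
i=34 'e': node 0→1
i=35 'c': node 1→2
i=36 'd': node 2→3  → match P1@[36:36]
i=37 'e': node 3→4
i=38 'e': node 4→5  → match P0@[34:38]
i=39 'b': node 5→0 (fail-walked)
i=40 'a': node 0→0

Matches: [[2,1],[4,0],[8,1],[10,0],[13,1],[15,0],[18,1],[20,0],[24,1],[26,1],[29,1],[31,0],[32,1],[36,1],[38,0]]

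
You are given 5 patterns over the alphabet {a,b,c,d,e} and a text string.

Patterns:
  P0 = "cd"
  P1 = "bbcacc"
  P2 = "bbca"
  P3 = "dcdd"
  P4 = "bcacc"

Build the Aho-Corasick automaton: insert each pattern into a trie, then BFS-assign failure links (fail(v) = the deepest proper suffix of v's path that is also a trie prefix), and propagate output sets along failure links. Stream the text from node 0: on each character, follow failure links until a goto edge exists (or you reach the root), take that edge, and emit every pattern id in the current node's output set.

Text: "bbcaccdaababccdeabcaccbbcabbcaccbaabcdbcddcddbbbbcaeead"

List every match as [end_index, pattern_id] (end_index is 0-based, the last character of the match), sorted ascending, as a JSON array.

Construct AC machine:
Trie nodes:
  n0 'ε': b→3 c→1 d→9
  n1 'c': d→2
  n2 'cd': ·  [P0 ends]
  n3 'b': b→4 c→13
  n4 'bb': c→5
  n5 'bbc': a→6
  n6 'bbca': c→7  [P2 ends]
  n7 'bbcac': c→8
  n8 'bbcacc': ·  [P1 ends]
  n9 'd': c→10
  n10 'dc': d→11
  n11 'dcd': d→12
  n12 'dcdd': ·  [P3 ends]
  n13 'bc': a→14
  n14 'bca': c→15
  n15 'bcac': c→16
  n16 'bcacc': ·  [P4 ends]

Failure links (BFS by depth):
  n1('c'): parent n0 fail=0; on 'c' 0 → fail=0;  out ∅∪∅=∅
  n3('b'): parent n0 fail=0; on 'b' 0 → fail=0;  out ∅∪∅=∅
  n9('d'): parent n0 fail=0; on 'd' 0 → fail=0;  out ∅∪∅=∅
  n2('cd'): parent n1 fail=0; on 'd' 0 → fail=9;  out {0}∪∅={0}
  n4('bb'): parent n3 fail=0; on 'b' 0 → fail=3;  out ∅∪∅=∅
  n10('dc'): parent n9 fail=0; on 'c' 0 → fail=1;  out ∅∪∅=∅
  n13('bc'): parent n3 fail=0; on 'c' 0 → fail=1;  out ∅∪∅=∅
  n5('bbc'): parent n4 fail=3; on 'c' 3 → fail=13;  out ∅∪∅=∅
  n11('dcd'): parent n10 fail=1; on 'd' 1 → fail=2;  out ∅∪{0}={0}
  n14('bca'): parent n13 fail=1; on 'a' 1→0 → fail=0;  out ∅∪∅=∅
  n6('bbca'): parent n5 fail=13; on 'a' 13 → fail=14;  out {2}∪∅={2}
  n12('dcdd'): parent n11 fail=2; on 'd' 2→9→0 → fail=9;  out {3}∪∅={3}
  n15('bcac'): parent n14 fail=0; on 'c' 0 → fail=1;  out ∅∪∅=∅
  n7('bbcac'): parent n6 fail=14; on 'c' 14 → fail=15;  out ∅∪∅=∅
  n16('bcacc'): parent n15 fail=1; on 'c' 1→0 → fail=1;  out {4}∪∅={4}
  n8('bbcacc'): parent n7 fail=15; on 'c' 15 → fail=16;  out {1}∪{4}={1,4}

Scan:
pos 0 'b': at 3
pos 1 'b': at 4
pos 2 'c': at 5
pos 3 'a': at 6  emit P2@[0:3]
pos 4 'c': at 7
pos 5 'c': at 8  emit P1@[0:5],P4@[1:5]
pos 6 'd': at 2 (fail-walked)  emit P0@[5:6]
pos 7 'a': at 0 (fail-walked)
pos 8 'a': at 0
pos 9 'b': at 3
pos 10 'a': at 0 (fail-walked)
pos 11 'b': at 3
pos 12 'c': at 13
pos 13 'c': at 1 (fail-walked)
pos 14 'd': at 2  emit P0@[13:14]
pos 15 'e': at 0 (fail-walked)
pos 16 'a': at 0
pos 17 'b': at 3
pos 18 'c': at 13
pos 19 'a': at 14
pos 20 'c': at 15
pos 21 'c': at 16  emit P4@[17:21]
pos 22 'b': at 3 (fail-walked)
pos 23 'b': at 4
pos 24 'c': at 5
pos 25 'a': at 6  emit P2@[22:25]
pos 26 'b': at 3 (fail-walked)
pos 27 'b': at 4
pos 28 'c': at 5
pos 29 'a': at 6  emit P2@[26:29]
pos 30 'c': at 7
pos 31 'c': at 8  emit P1@[26:31],P4@[27:31]
pos 32 'b': at 3 (fail-walked)
pos 33 'a': at 0 (fail-walked)
pos 34 'a': at 0
pos 35 'b': at 3
pos 36 'c': at 13
pos 37 'd': at 2 (fail-walked)  emit P0@[36:37]
pos 38 'b': at 3 (fail-walked)
pos 39 'c': at 13
pos 40 'd': at 2 (fail-walked)  emit P0@[39:40]
pos 41 'd': at 9 (fail-walked)
pos 42 'c': at 10
pos 43 'd': at 11  emit P0@[42:43]
pos 44 'd': at 12  emit P3@[41:44]
pos 45 'b': at 3 (fail-walked)
pos 46 'b': at 4
pos 47 'b': at 4 (fail-walked)
pos 48 'b': at 4 (fail-walked)
pos 49 'c': at 5
pos 50 'a': at 6  emit P2@[47:50]
pos 51 'e': at 0 (fail-walked)
pos 52 'e': at 0
pos 53 'a': at 0
pos 54 'd': at 9

All matches (sorted): [[3,2],[5,1],[5,4],[6,0],[14,0],[21,4],[25,2],[29,2],[31,1],[31,4],[37,0],[40,0],[43,0],[44,3],[50,2]]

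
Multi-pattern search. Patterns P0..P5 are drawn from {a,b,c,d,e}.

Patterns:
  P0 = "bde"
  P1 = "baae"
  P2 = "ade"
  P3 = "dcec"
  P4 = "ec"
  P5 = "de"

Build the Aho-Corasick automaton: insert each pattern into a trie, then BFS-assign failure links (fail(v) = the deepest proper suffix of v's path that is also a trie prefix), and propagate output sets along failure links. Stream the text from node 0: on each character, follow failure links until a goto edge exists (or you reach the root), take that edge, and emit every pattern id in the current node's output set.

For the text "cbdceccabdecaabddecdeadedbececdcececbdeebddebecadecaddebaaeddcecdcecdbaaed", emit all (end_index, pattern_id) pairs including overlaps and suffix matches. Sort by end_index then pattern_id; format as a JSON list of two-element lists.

Construct AC machine:
Trie (insert patterns):
  n0 'ε': a→7 b→1 d→10 e→14
  n1 'b': a→4 d→2
  n2 'bd': e→3
  n3 'bde': ·  [P0 ends]
  n4 'ba': a→5
  n5 'baa': e→6
  n6 'baae': ·  [P1 ends]
  n7 'a': d→8
  n8 'ad': e→9
  n9 'ade': ·  [P2 ends]
  n10 'd': c→11 e→16
  n11 'dc': e→12
  n12 'dce': c→13
  n13 'dcec': ·  [P3 ends]
  n14 'e': c→15
  n15 'ec': ·  [P4 ends]
  n16 'de': ·  [P5 ends]

Failure links (BFS by depth):
  n1('b'): parent n0 fail=0; on 'b' 0 → fail=0;  out ∅∪∅=∅
  n7('a'): parent n0 fail=0; on 'a' 0 → fail=0;  out ∅∪∅=∅
  n10('d'): parent n0 fail=0; on 'd' 0 → fail=0;  out ∅∪∅=∅
  n14('e'): parent n0 fail=0; on 'e' 0 → fail=0;  out ∅∪∅=∅
  n2('bd'): parent n1 fail=0; on 'd' 0 → fail=10;  out ∅∪∅=∅
  n4('ba'): parent n1 fail=0; on 'a' 0 → fail=7;  out ∅∪∅=∅
  n8('ad'): parent n7 fail=0; on 'd' 0 → fail=10;  out ∅∪∅=∅
  n11('dc'): parent n10 fail=0; on 'c' 0 → fail=0;  out ∅∪∅=∅
  n15('ec'): parent n14 fail=0; on 'c' 0 → fail=0;  out {4}∪∅={4}
  n16('de'): parent n10 fail=0; on 'e' 0 → fail=14;  out {5}∪∅={5}
  n3('bde'): parent n2 fail=10; on 'e' 10 → fail=16;  out {0}∪{5}={0,5}
  n5('baa'): parent n4 fail=7; on 'a' 7→0 → fail=7;  out ∅∪∅=∅
  n9('ade'): parent n8 fail=10; on 'e' 10 → fail=16;  out {2}∪{5}={2,5}
  n12('dce'): parent n11 fail=0; on 'e' 0 → fail=14;  out ∅∪∅=∅
  n6('baae'): parent n5 fail=7; on 'e' 7→0 → fail=14;  out {1}∪∅={1}
  n13('dcec'): parent n12 fail=14; on 'c' 14 → fail=15;  out {3}∪{4}={3,4}

Text stream:
i=0 'c': node 0→0
i=1 'b': node 0→1
i=2 'd': node 1→2
i=3 'c': node 2→11 (via fail)
i=4 'e': node 11→12
i=5 'c': node 12→13  ** P3@[2:5],P4@[4:5]
i=6 'c': node 13→0 (via fail)
i=7 'a': node 0→7
i=8 'b': node 7→1 (via fail)
i=9 'd': node 1→2
i=10 'e': node 2→3  ** P0@[8:10],P5@[9:10]
i=11 'c': node 3→15 (via fail)  ** P4@[10:11]
i=12 'a': node 15→7 (via fail)
i=13 'a': node 7→7 (via fail)
i=14 'b': node 7→1 (via fail)
i=15 'd': node 1→2
i=16 'd': node 2→10 (via fail)
i=17 'e': node 10→16  ** P5@[16:17]
i=18 'c': node 16→15 (via fail)  ** P4@[17:18]
i=19 'd': node 15→10 (via fail)
i=20 'e': node 10→16  ** P5@[19:20]
i=21 'a': node 16→7 (via fail)
i=22 'd': node 7→8
i=23 'e': node 8→9  ** P2@[21:23],P5@[22:23]
i=24 'd': node 9→10 (via fail)
i=25 'b': node 10→1 (via fail)
i=26 'e': node 1→14 (via fail)
i=27 'c': node 14→15  ** P4@[26:27]
i=28 'e': node 15→14 (via fail)
i=29 'c': node 14→15  ** P4@[28:29]
i=30 'd': node 15→10 (via fail)
i=31 'c': node 10→11
i=32 'e': node 11→12
i=33 'c': node 12→13  ** P3@[30:33],P4@[32:33]
i=34 'e': node 13→14 (via fail)
i=35 'c': node 14→15  ** P4@[34:35]
i=36 'b': node 15→1 (via fail)
i=37 'd': node 1→2
i=38 'e': node 2→3  ** P0@[36:38],P5@[37:38]
i=39 'e': node 3→14 (via fail)
i=40 'b': node 14→1 (via fail)
i=41 'd': node 1→2
i=42 'd': node 2→10 (via fail)
i=43 'e': node 10→16  ** P5@[42:43]
i=44 'b': node 16→1 (via fail)
i=45 'e': node 1→14 (via fail)
i=46 'c': node 14→15  ** P4@[45:46]
i=47 'a': node 15→7 (via fail)
i=48 'd': node 7→8
i=49 'e': node 8→9  ** P2@[47:49],P5@[48:49]
i=50 'c': node 9→15 (via fail)  ** P4@[49:50]
i=51 'a': node 15→7 (via fail)
i=52 'd': node 7→8
i=53 'd': node 8→10 (via fail)
i=54 'e': node 10→16  ** P5@[53:54]
i=55 'b': node 16→1 (via fail)
i=56 'a': node 1→4
i=57 'a': node 4→5
i=58 'e': node 5→6  ** P1@[55:58]
i=59 'd': node 6→10 (via fail)
i=60 'd': node 10→10 (via fail)
i=61 'c': node 10→11
i=62 'e': node 11→12
i=63 'c': node 12→13  ** P3@[60:63],P4@[62:63]
i=64 'd': node 13→10 (via fail)
i=65 'c': node 10→11
i=66 'e': node 11→12
i=67 'c': node 12→13  ** P3@[64:67],P4@[66:67]
i=68 'd': node 13→10 (via fail)
i=69 'b': node 10→1 (via fail)
i=70 'a': node 1→4
i=71 'a': node 4→5
i=72 'e': node 5→6  ** P1@[69:72]
i=73 'd': node 6→10 (via fail)

All matches (sorted): [[5,3],[5,4],[10,0],[10,5],[11,4],[17,5],[18,4],[20,5],[23,2],[23,5],[27,4],[29,4],[33,3],[33,4],[35,4],[38,0],[38,5],[43,5],[46,4],[49,2],[49,5],[50,4],[54,5],[58,1],[63,3],[63,4],[67,3],[67,4],[72,1]]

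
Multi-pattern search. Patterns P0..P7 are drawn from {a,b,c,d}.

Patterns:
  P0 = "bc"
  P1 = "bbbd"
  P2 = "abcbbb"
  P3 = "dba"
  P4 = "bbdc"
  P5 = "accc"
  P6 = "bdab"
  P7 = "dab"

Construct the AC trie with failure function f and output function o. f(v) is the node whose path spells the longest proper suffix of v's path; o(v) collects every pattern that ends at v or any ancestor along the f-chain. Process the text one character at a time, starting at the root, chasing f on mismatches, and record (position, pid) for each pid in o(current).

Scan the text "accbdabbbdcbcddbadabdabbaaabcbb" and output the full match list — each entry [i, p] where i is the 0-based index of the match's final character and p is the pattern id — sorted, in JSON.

Build:
Trie nodes:
  n0 'ε': a→6 b→1 d→12
  n1 'b': b→3 c→2 d→20
  n2 'bc': ·  ←P0
  n3 'bb': b→4 d→15
  n4 'bbb': d→5
  n5 'bbbd': ·  ←P1
  n6 'a': b→7 c→17
  n7 'ab': c→8
  n8 'abc': b→9
  n9 'abcb': b→10
  n10 'abcbb': b→11
  n11 'abcbbb': ·  ←P2
  n12 'd': a→23 b→13
  n13 'db': a→14
  n14 'dba': ·  ←P3
  n15 'bbd': c→16
  n16 'bbdc': ·  ←P4
  n17 'ac': c→18
  n18 'acc': c→19
  n19 'accc': ·  ←P5
  n20 'bd': a→21
  n21 'bda': b→22
  n22 'bdab': ·  ←P6
  n23 'da': b→24
  n24 'dab': ·  ←P7

Failure links (BFS by depth):
  fail(1) 'b': from fail(0)=0 chase 'b': 0 ⇒ 0;  out=∅∪out(0)=∅
  fail(6) 'a': from fail(0)=0 chase 'a': 0 ⇒ 0;  out=∅∪out(0)=∅
  fail(12) 'd': from fail(0)=0 chase 'd': 0 ⇒ 0;  out=∅∪out(0)=∅
  fail(2) 'bc': from fail(1)=0 chase 'c': 0 ⇒ 0;  out={0}∪out(0)={0}
  fail(3) 'bb': from fail(1)=0 chase 'b': 0 ⇒ 1;  out=∅∪out(1)=∅
  fail(7) 'ab': from fail(6)=0 chase 'b': 0 ⇒ 1;  out=∅∪out(1)=∅
  fail(13) 'db': from fail(12)=0 chase 'b': 0 ⇒ 1;  out=∅∪out(1)=∅
  fail(17) 'ac': from fail(6)=0 chase 'c': 0 ⇒ 0;  out=∅∪out(0)=∅
  fail(20) 'bd': from fail(1)=0 chase 'd': 0 ⇒ 12;  out=∅∪out(12)=∅
  fail(23) 'da': from fail(12)=0 chase 'a': 0 ⇒ 6;  out=∅∪out(6)=∅
  fail(4) 'bbb': from fail(3)=1 chase 'b': 1 ⇒ 3;  out=∅∪out(3)=∅
  fail(8) 'abc': from fail(7)=1 chase 'c': 1 ⇒ 2;  out=∅∪out(2)={0}
  fail(14) 'dba': from fail(13)=1 chase 'a': 1→0 ⇒ 6;  out={3}∪out(6)={3}
  fail(15) 'bbd': from fail(3)=1 chase 'd': 1 ⇒ 20;  out=∅∪out(20)=∅
  fail(18) 'acc': from fail(17)=0 chase 'c': 0 ⇒ 0;  out=∅∪out(0)=∅
  fail(21) 'bda': from fail(20)=12 chase 'a': 12 ⇒ 23;  out=∅∪out(23)=∅
  fail(24) 'dab': from fail(23)=6 chase 'b': 6 ⇒ 7;  out={7}∪out(7)={7}
  fail(5) 'bbbd': from fail(4)=3 chase 'd': 3 ⇒ 15;  out={1}∪out(15)={1}
  fail(9) 'abcb': from fail(8)=2 chase 'b': 2→0 ⇒ 1;  out=∅∪out(1)=∅
  fail(16) 'bbdc': from fail(15)=20 chase 'c': 20→12→0 ⇒ 0;  out={4}∪out(0)={4}
  fail(19) 'accc': from fail(18)=0 chase 'c': 0 ⇒ 0;  out={5}∪out(0)={5}
  fail(22) 'bdab': from fail(21)=23 chase 'b': 23 ⇒ 24;  out={6}∪out(24)={6,7}
  fail(10) 'abcbb': from fail(9)=1 chase 'b': 1 ⇒ 3;  out=∅∪out(3)=∅
  fail(11) 'abcbbb': from fail(10)=3 chase 'b': 3 ⇒ 4;  out={2}∪out(4)={2}

Text stream:
pos 0 'a': at 6
pos 1 'c': at 17
pos 2 'c': at 18
pos 3 'b': at 1 (via fail)
pos 4 'd': at 20
pos 5 'a': at 21
pos 6 'b': at 22  emit P6@[3:6],P7@[4:6]
pos 7 'b': at 3 (via fail)
pos 8 'b': at 4
pos 9 'd': at 5  emit P1@[6:9]
pos 10 'c': at 16 (via fail)  emit P4@[7:10]
pos 11 'b': at 1 (via fail)
pos 12 'c': at 2  emit P0@[11:12]
pos 13 'd': at 12 (via fail)
pos 14 'd': at 12 (via fail)
pos 15 'b': at 13
pos 16 'a': at 14  emit P3@[14:16]
pos 17 'd': at 12 (via fail)
pos 18 'a': at 23
pos 19 'b': at 24  emit P7@[17:19]
pos 20 'd': at 20 (via fail)
pos 21 'a': at 21
pos 22 'b': at 22  emit P6@[19:22],P7@[20:22]
pos 23 'b': at 3 (via fail)
pos 24 'a': at 6 (via fail)
pos 25 'a': at 6 (via fail)
pos 26 'a': at 6 (via fail)
pos 27 'b': at 7
pos 28 'c': at 8  emit P0@[27:28]
pos 29 'b': at 9
pos 30 'b': at 10

Matches: [[6,6],[6,7],[9,1],[10,4],[12,0],[16,3],[19,7],[22,6],[22,7],[28,0]]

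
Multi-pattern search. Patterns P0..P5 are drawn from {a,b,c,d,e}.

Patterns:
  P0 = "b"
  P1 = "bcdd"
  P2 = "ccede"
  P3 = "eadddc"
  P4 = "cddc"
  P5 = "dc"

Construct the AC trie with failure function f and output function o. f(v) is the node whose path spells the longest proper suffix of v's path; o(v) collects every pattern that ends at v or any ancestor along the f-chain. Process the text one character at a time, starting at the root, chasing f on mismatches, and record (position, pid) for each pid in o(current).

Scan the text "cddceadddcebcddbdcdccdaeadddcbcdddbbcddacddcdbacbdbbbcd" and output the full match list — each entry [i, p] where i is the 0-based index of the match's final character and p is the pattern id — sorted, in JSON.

Build:
Trie nodes:
  n0 'ε': b→1 c→5 d→19 e→10
  n1 'b': c→2  [P0 ends]
  n2 'bc': d→3
  n3 'bcd': d→4
  n4 'bcdd': ·  [P1 ends]
  n5 'c': c→6 d→16
  n6 'cc': e→7
  n7 'cce': d→8
  n8 'cced': e→9
  n9 'ccede': ·  [P2 ends]
  n10 'e': a→11
  n11 'ea': d→12
  n12 'ead': d→13
  n13 'eadd': d→14
  n14 'eaddd': c→15
  n15 'eadddc': ·  [P3 ends]
  n16 'cd': d→17
  n17 'cdd': c→18
  n18 'cddc': ·  [P4 ends]
  n19 'd': c→20
  n20 'dc': ·  [P5 ends]

BFS fail/out derivation:
  n1('b'): parent n0 fail=0; on 'b' 0 → fail=0;  out {0}∪∅={0}
  n5('c'): parent n0 fail=0; on 'c' 0 → fail=0;  out ∅∪∅=∅
  n10('e'): parent n0 fail=0; on 'e' 0 → fail=0;  out ∅∪∅=∅
  n19('d'): parent n0 fail=0; on 'd' 0 → fail=0;  out ∅∪∅=∅
  n2('bc'): parent n1 fail=0; on 'c' 0 → fail=5;  out ∅∪∅=∅
  n6('cc'): parent n5 fail=0; on 'c' 0 → fail=5;  out ∅∪∅=∅
  n11('ea'): parent n10 fail=0; on 'a' 0 → fail=0;  out ∅∪∅=∅
  n16('cd'): parent n5 fail=0; on 'd' 0 → fail=19;  out ∅∪∅=∅
  n20('dc'): parent n19 fail=0; on 'c' 0 → fail=5;  out {5}∪∅={5}
  n3('bcd'): parent n2 fail=5; on 'd' 5 → fail=16;  out ∅∪∅=∅
  n7('cce'): parent n6 fail=5; on 'e' 5→0 → fail=10;  out ∅∪∅=∅
  n12('ead'): parent n11 fail=0; on 'd' 0 → fail=19;  out ∅∪∅=∅
  n17('cdd'): parent n16 fail=19; on 'd' 19→0 → fail=19;  out ∅∪∅=∅
  n4('bcdd'): parent n3 fail=16; on 'd' 16 → fail=17;  out {1}∪∅={1}
  n8('cced'): parent n7 fail=10; on 'd' 10→0 → fail=19;  out ∅∪∅=∅
  n13('eadd'): parent n12 fail=19; on 'd' 19→0 → fail=19;  out ∅∪∅=∅
  n18('cddc'): parent n17 fail=19; on 'c' 19 → fail=20;  out {4}∪{5}={4,5}
  n9('ccede'): parent n8 fail=19; on 'e' 19→0 → fail=10;  out {2}∪∅={2}
  n14('eaddd'): parent n13 fail=19; on 'd' 19→0 → fail=19;  out ∅∪∅=∅
  n15('eadddc'): parent n14 fail=19; on 'c' 19 → fail=20;  out {3}∪{5}={3,5}

Text stream:
i=0 'c': node 0→5
i=1 'd': node 5→16
i=2 'd': node 16→17
i=3 'c': node 17→18  ** P4@[0:3],P5@[2:3]
i=4 'e': node 18→10 ·f
i=5 'a': node 10→11
i=6 'd': node 11→12
i=7 'd': node 12→13
i=8 'd': node 13→14
i=9 'c': node 14→15  ** P3@[4:9],P5@[8:9]
i=10 'e': node 15→10 ·f
i=11 'b': node 10→1 ·f  ** P0@[11:11]
i=12 'c': node 1→2
i=13 'd': node 2→3
i=14 'd': node 3→4  ** P1@[11:14]
i=15 'b': node 4→1 ·f  ** P0@[15:15]
i=16 'd': node 1→19 ·f
i=17 'c': node 19→20  ** P5@[16:17]
i=18 'd': node 20→16 ·f
i=19 'c': node 16→20 ·f  ** P5@[18:19]
i=20 'c': node 20→6 ·f
i=21 'd': node 6→16 ·f
i=22 'a': node 16→0 ·f
i=23 'e': node 0→10
i=24 'a': node 10→11
i=25 'd': node 11→12
i=26 'd': node 12→13
i=27 'd': node 13→14
i=28 'c': node 14→15  ** P3@[23:28],P5@[27:28]
i=29 'b': node 15→1 ·f  ** P0@[29:29]
i=30 'c': node 1→2
i=31 'd': node 2→3
i=32 'd': node 3→4  ** P1@[29:32]
i=33 'd': node 4→19 ·f
i=34 'b': node 19→1 ·f  ** P0@[34:34]
i=35 'b': node 1→1 ·f  ** P0@[35:35]
i=36 'c': node 1→2
i=37 'd': node 2→3
i=38 'd': node 3→4  ** P1@[35:38]
i=39 'a': node 4→0 ·f
i=40 'c': node 0→5
i=41 'd': node 5→16
i=42 'd': node 16→17
i=43 'c': node 17→18  ** P4@[40:43],P5@[42:43]
i=44 'd': node 18→16 ·f
i=45 'b': node 16→1 ·f  ** P0@[45:45]
i=46 'a': node 1→0 ·f
i=47 'c': node 0→5
i=48 'b': node 5→1 ·f  ** P0@[48:48]
i=49 'd': node 1→19 ·f
i=50 'b': node 19→1 ·f  ** P0@[50:50]
i=51 'b': node 1→1 ·f  ** P0@[51:51]
i=52 'b': node 1→1 ·f  ** P0@[52:52]
i=53 'c': node 1→2
i=54 'd': node 2→3

Result: [[3,4],[3,5],[9,3],[9,5],[11,0],[14,1],[15,0],[17,5],[19,5],[28,3],[28,5],[29,0],[32,1],[34,0],[35,0],[38,1],[43,4],[43,5],[45,0],[48,0],[50,0],[51,0],[52,0]]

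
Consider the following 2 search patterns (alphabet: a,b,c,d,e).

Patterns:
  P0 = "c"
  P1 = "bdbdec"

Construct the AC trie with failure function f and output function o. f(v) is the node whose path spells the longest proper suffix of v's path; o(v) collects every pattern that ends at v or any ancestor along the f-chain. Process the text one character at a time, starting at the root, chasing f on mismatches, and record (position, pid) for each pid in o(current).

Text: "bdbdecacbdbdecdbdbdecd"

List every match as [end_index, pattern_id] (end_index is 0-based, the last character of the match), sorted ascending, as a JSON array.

Construct AC machine:
Trie (insert patterns):
  n0 'ε': b→2 c→1
  n1 'c': ·  [P0 ends]
  n2 'b': d→3
  n3 'bd': b→4
  n4 'bdb': d→5
  n5 'bdbd': e→6
  n6 'bdbde': c→7
  n7 'bdbdec': ·  [P1 ends]

BFS fail/out derivation:
  n1('c'): parent n0 fail=0; on 'c' 0 → fail=0;  out {0}∪∅={0}
  n2('b'): parent n0 fail=0; on 'b' 0 → fail=0;  out ∅∪∅=∅
  n3('bd'): parent n2 fail=0; on 'd' 0 → fail=0;  out ∅∪∅=∅
  n4('bdb'): parent n3 fail=0; on 'b' 0 → fail=2;  out ∅∪∅=∅
  n5('bdbd'): parent n4 fail=2; on 'd' 2 → fail=3;  out ∅∪∅=∅
  n6('bdbde'): parent n5 fail=3; on 'e' 3→0 → fail=0;  out ∅∪∅=∅
  n7('bdbdec'): parent n6 fail=0; on 'c' 0 → fail=1;  out {1}∪{0}={0,1}

Run:
[0] read 'b'  n0⇒n2
[1] read 'd'  n2⇒n3
[2] read 'b'  n3⇒n4
[3] read 'd'  n4⇒n5
[4] read 'e'  n5⇒n6
[5] read 'c'  n6⇒n7  ** P0@[5:5],P1@[0:5]
[6] read 'a'  n7⇒n0 (via fail)
[7] read 'c'  n0⇒n1  ** P0@[7:7]
[8] read 'b'  n1⇒n2 (via fail)
[9] read 'd'  n2⇒n3
[10] read 'b'  n3⇒n4
[11] read 'd'  n4⇒n5
[12] read 'e'  n5⇒n6
[13] read 'c'  n6⇒n7  ** P0@[13:13],P1@[8:13]
[14] read 'd'  n7⇒n0 (via fail)
[15] read 'b'  n0⇒n2
[16] read 'd'  n2⇒n3
[17] read 'b'  n3⇒n4
[18] read 'd'  n4⇒n5
[19] read 'e'  n5⇒n6
[20] read 'c'  n6⇒n7  ** P0@[20:20],P1@[15:20]
[21] read 'd'  n7⇒n0 (via fail)

Matches: [[5,0],[5,1],[7,0],[13,0],[13,1],[20,0],[20,1]]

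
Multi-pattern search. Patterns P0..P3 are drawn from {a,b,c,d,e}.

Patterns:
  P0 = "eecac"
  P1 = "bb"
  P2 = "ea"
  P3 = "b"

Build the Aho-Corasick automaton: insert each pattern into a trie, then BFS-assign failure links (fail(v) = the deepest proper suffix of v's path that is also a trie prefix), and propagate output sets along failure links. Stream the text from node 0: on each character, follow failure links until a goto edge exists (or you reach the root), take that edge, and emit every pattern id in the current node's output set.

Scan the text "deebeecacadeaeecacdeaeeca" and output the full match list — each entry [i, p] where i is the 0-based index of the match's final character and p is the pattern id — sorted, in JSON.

Build:
Trie (insert patterns):
  n0 'ε': b→6 e→1
  n1 'e': a→8 e→2
  n2 'ee': c→3
  n3 'eec': a→4
  n4 'eeca': c→5
  n5 'eecac': ·  ←P0
  n6 'b': b→7  ←P3
  n7 'bb': ·  ←P1
  n8 'ea': ·  ←P2

Failure links (BFS by depth):
  fail(1) 'e': from fail(0)=0 chase 'e': 0 ⇒ 0;  out=∅∪out(0)=∅
  fail(6) 'b': from fail(0)=0 chase 'b': 0 ⇒ 0;  out={3}∪out(0)={3}
  fail(2) 'ee': from fail(1)=0 chase 'e': 0 ⇒ 1;  out=∅∪out(1)=∅
  fail(7) 'bb': from fail(6)=0 chase 'b': 0 ⇒ 6;  out={1}∪out(6)={1,3}
  fail(8) 'ea': from fail(1)=0 chase 'a': 0 ⇒ 0;  out={2}∪out(0)={2}
  fail(3) 'eec': from fail(2)=1 chase 'c': 1→0 ⇒ 0;  out=∅∪out(0)=∅
  fail(4) 'eeca': from fail(3)=0 chase 'a': 0 ⇒ 0;  out=∅∪out(0)=∅
  fail(5) 'eecac': from fail(4)=0 chase 'c': 0 ⇒ 0;  out={0}∪out(0)={0}

Scan:
pos 0 'd': at 0
pos 1 'e': at 1
pos 2 'e': at 2
pos 3 'b': at 6 (fail-walked)  emit P3@[3:3]
pos 4 'e': at 1 (fail-walked)
pos 5 'e': at 2
pos 6 'c': at 3
pos 7 'a': at 4
pos 8 'c': at 5  emit P0@[4:8]
pos 9 'a': at 0 (fail-walked)
pos 10 'd': at 0
pos 11 'e': at 1
pos 12 'a': at 8  emit P2@[11:12]
pos 13 'e': at 1 (fail-walked)
pos 14 'e': at 2
pos 15 'c': at 3
pos 16 'a': at 4
pos 17 'c': at 5  emit P0@[13:17]
pos 18 'd': at 0 (fail-walked)
pos 19 'e': at 1
pos 20 'a': at 8  emit P2@[19:20]
pos 21 'e': at 1 (fail-walked)
pos 22 'e': at 2
pos 23 'c': at 3
pos 24 'a': at 4

Matches: [[3,3],[8,0],[12,2],[17,0],[20,2]]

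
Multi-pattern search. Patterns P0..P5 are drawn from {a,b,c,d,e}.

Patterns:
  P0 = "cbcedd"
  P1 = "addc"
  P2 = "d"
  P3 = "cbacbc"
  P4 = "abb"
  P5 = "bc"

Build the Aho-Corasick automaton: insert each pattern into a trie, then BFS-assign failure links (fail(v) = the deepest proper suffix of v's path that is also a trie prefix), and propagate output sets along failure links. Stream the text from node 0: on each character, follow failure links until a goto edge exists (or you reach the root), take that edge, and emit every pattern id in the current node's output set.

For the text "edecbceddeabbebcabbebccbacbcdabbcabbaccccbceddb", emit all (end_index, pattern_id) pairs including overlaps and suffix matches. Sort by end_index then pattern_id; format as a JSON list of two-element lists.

Build:
Trie nodes:
  0='ε' goto a→7 b→18 c→1 d→11
  1='c' goto b→2
  2='cb' goto a→12 c→3
  3='cbc' goto e→4
  4='cbce' goto d→5
  5='cbced' goto d→6
  6='cbcedd' goto ·  ←P0
  7='a' goto b→16 d→8
  8='ad' goto d→9
  9='add' goto c→10
  10='addc' goto ·  ←P1
  11='d' goto ·  ←P2
  12='cba' goto c→13
  13='cbac' goto b→14
  14='cbacb' goto c→15
  15='cbacbc' goto ·  ←P3
  16='ab' goto b→17
  17='abb' goto ·  ←P4
  18='b' goto c→19
  19='bc' goto ·  ←P5

Failure links (BFS by depth):
  fail(1) 'c': from fail(0)=0 chase 'c': 0 ⇒ 0;  out=∅∪out(0)=∅
  fail(7) 'a': from fail(0)=0 chase 'a': 0 ⇒ 0;  out=∅∪out(0)=∅
  fail(11) 'd': from fail(0)=0 chase 'd': 0 ⇒ 0;  out={2}∪out(0)={2}
  fail(18) 'b': from fail(0)=0 chase 'b': 0 ⇒ 0;  out=∅∪out(0)=∅
  fail(2) 'cb': from fail(1)=0 chase 'b': 0 ⇒ 18;  out=∅∪out(18)=∅
  fail(8) 'ad': from fail(7)=0 chase 'd': 0 ⇒ 11;  out=∅∪out(11)={2}
  fail(16) 'ab': from fail(7)=0 chase 'b': 0 ⇒ 18;  out=∅∪out(18)=∅
  fail(19) 'bc': from fail(18)=0 chase 'c': 0 ⇒ 1;  out={5}∪out(1)={5}
  fail(3) 'cbc': from fail(2)=18 chase 'c': 18 ⇒ 19;  out=∅∪out(19)={5}
  fail(9) 'add': from fail(8)=11 chase 'd': 11→0 ⇒ 11;  out=∅∪out(11)={2}
  fail(12) 'cba': from fail(2)=18 chase 'a': 18→0 ⇒ 7;  out=∅∪out(7)=∅
  fail(17) 'abb': from fail(16)=18 chase 'b': 18→0 ⇒ 18;  out={4}∪out(18)={4}
  fail(4) 'cbce': from fail(3)=19 chase 'e': 19→1→0 ⇒ 0;  out=∅∪out(0)=∅
  fail(10) 'addc': from fail(9)=11 chase 'c': 11→0 ⇒ 1;  out={1}∪out(1)={1}
  fail(13) 'cbac': from fail(12)=7 chase 'c': 7→0 ⇒ 1;  out=∅∪out(1)=∅
  fail(5) 'cbced': from fail(4)=0 chase 'd': 0 ⇒ 11;  out=∅∪out(11)={2}
  fail(14) 'cbacb': from fail(13)=1 chase 'b': 1 ⇒ 2;  out=∅∪out(2)=∅
  fail(6) 'cbcedd': from fail(5)=11 chase 'd': 11→0 ⇒ 11;  out={0}∪out(11)={0,2}
  fail(15) 'cbacbc': from fail(14)=2 chase 'c': 2 ⇒ 3;  out={3}∪out(3)={3,5}

Text stream:
i=0 'e': node 0→0
i=1 'd': node 0→11  emit P2@[1:1]
i=2 'e': node 11→0 (via fail)
i=3 'c': node 0→1
i=4 'b': node 1→2
i=5 'c': node 2→3  emit P5@[4:5]
i=6 'e': node 3→4
i=7 'd': node 4→5  emit P2@[7:7]
i=8 'd': node 5→6  emit P0@[3:8],P2@[8:8]
i=9 'e': node 6→0 (via fail)
i=10 'a': node 0→7
i=11 'b': node 7→16
i=12 'b': node 16→17  emit P4@[10:12]
i=13 'e': node 17→0 (via fail)
i=14 'b': node 0→18
i=15 'c': node 18→19  emit P5@[14:15]
i=16 'a': node 19→7 (via fail)
i=17 'b': node 7→16
i=18 'b': node 16→17  emit P4@[16:18]
i=19 'e': node 17→0 (via fail)
i=20 'b': node 0→18
i=21 'c': node 18→19  emit P5@[20:21]
i=22 'c': node 19→1 (via fail)
i=23 'b': node 1→2
i=24 'a': node 2→12
i=25 'c': node 12→13
i=26 'b': node 13→14
i=27 'c': node 14→15  emit P3@[22:27],P5@[26:27]
i=28 'd': node 15→11 (via fail)  emit P2@[28:28]
i=29 'a': node 11→7 (via fail)
i=30 'b': node 7→16
i=31 'b': node 16→17  emit P4@[29:31]
i=32 'c': node 17→19 (via fail)  emit P5@[31:32]
i=33 'a': node 19→7 (via fail)
i=34 'b': node 7→16
i=35 'b': node 16→17  emit P4@[33:35]
i=36 'a': node 17→7 (via fail)
i=37 'c': node 7→1 (via fail)
i=38 'c': node 1→1 (via fail)
i=39 'c': node 1→1 (via fail)
i=40 'c': node 1→1 (via fail)
i=41 'b': node 1→2
i=42 'c': node 2→3  emit P5@[41:42]
i=43 'e': node 3→4
i=44 'd': node 4→5  emit P2@[44:44]
i=45 'd': node 5→6  emit P0@[40:45],P2@[45:45]
i=46 'b': node 6→18 (via fail)

Matches: [[1,2],[5,5],[7,2],[8,0],[8,2],[12,4],[15,5],[18,4],[21,5],[27,3],[27,5],[28,2],[31,4],[32,5],[35,4],[42,5],[44,2],[45,0],[45,2]]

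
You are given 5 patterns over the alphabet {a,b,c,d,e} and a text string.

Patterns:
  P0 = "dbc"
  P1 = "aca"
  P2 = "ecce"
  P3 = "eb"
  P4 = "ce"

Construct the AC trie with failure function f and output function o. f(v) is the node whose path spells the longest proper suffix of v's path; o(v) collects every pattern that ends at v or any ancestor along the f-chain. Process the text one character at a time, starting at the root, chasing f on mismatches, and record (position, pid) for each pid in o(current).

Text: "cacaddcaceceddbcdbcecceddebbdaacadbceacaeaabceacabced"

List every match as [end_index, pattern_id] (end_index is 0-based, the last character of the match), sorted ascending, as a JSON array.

Construct AC machine:
Trie (insert patterns):
  n0 'ε': a→4 c→12 d→1 e→7
  n1 'd': b→2
  n2 'db': c→3
  n3 'dbc': ·  ←P0
  n4 'a': c→5
  n5 'ac': a→6
  n6 'aca': ·  ←P1
  n7 'e': b→11 c→8
  n8 'ec': c→9
  n9 'ecc': e→10
  n10 'ecce': ·  ←P2
  n11 'eb': ·  ←P3
  n12 'c': e→13
  n13 'ce': ·  ←P4

BFS fail/out derivation:
  n1('d'): parent n0 fail=0; on 'd' 0 → fail=0;  out ∅∪∅=∅
  n4('a'): parent n0 fail=0; on 'a' 0 → fail=0;  out ∅∪∅=∅
  n7('e'): parent n0 fail=0; on 'e' 0 → fail=0;  out ∅∪∅=∅
  n12('c'): parent n0 fail=0; on 'c' 0 → fail=0;  out ∅∪∅=∅
  n2('db'): parent n1 fail=0; on 'b' 0 → fail=0;  out ∅∪∅=∅
  n5('ac'): parent n4 fail=0; on 'c' 0 → fail=12;  out ∅∪∅=∅
  n8('ec'): parent n7 fail=0; on 'c' 0 → fail=12;  out ∅∪∅=∅
  n11('eb'): parent n7 fail=0; on 'b' 0 → fail=0;  out {3}∪∅={3}
  n13('ce'): parent n12 fail=0; on 'e' 0 → fail=7;  out {4}∪∅={4}
  n3('dbc'): parent n2 fail=0; on 'c' 0 → fail=12;  out {0}∪∅={0}
  n6('aca'): parent n5 fail=12; on 'a' 12→0 → fail=4;  out {1}∪∅={1}
  n9('ecc'): parent n8 fail=12; on 'c' 12→0 → fail=12;  out ∅∪∅=∅
  n10('ecce'): parent n9 fail=12; on 'e' 12 → fail=13;  out {2}∪{4}={2,4}

Scan:
pos 0 'c': at 12
pos 1 'a': at 4 (fail-walked)
pos 2 'c': at 5
pos 3 'a': at 6  ** P1@[1:3]
pos 4 'd': at 1 (fail-walked)
pos 5 'd': at 1 (fail-walked)
pos 6 'c': at 12 (fail-walked)
pos 7 'a': at 4 (fail-walked)
pos 8 'c': at 5
pos 9 'e': at 13 (fail-walked)  ** P4@[8:9]
pos 10 'c': at 8 (fail-walked)
pos 11 'e': at 13 (fail-walked)  ** P4@[10:11]
pos 12 'd': at 1 (fail-walked)
pos 13 'd': at 1 (fail-walked)
pos 14 'b': at 2
pos 15 'c': at 3  ** P0@[13:15]
pos 16 'd': at 1 (fail-walked)
pos 17 'b': at 2
pos 18 'c': at 3  ** P0@[16:18]
pos 19 'e': at 13 (fail-walked)  ** P4@[18:19]
pos 20 'c': at 8 (fail-walked)
pos 21 'c': at 9
pos 22 'e': at 10  ** P2@[19:22],P4@[21:22]
pos 23 'd': at 1 (fail-walked)
pos 24 'd': at 1 (fail-walked)
pos 25 'e': at 7 (fail-walked)
pos 26 'b': at 11  ** P3@[25:26]
pos 27 'b': at 0 (fail-walked)
pos 28 'd': at 1
pos 29 'a': at 4 (fail-walked)
pos 30 'a': at 4 (fail-walked)
pos 31 'c': at 5
pos 32 'a': at 6  ** P1@[30:32]
pos 33 'd': at 1 (fail-walked)
pos 34 'b': at 2
pos 35 'c': at 3  ** P0@[33:35]
pos 36 'e': at 13 (fail-walked)  ** P4@[35:36]
pos 37 'a': at 4 (fail-walked)
pos 38 'c': at 5
pos 39 'a': at 6  ** P1@[37:39]
pos 40 'e': at 7 (fail-walked)
pos 41 'a': at 4 (fail-walked)
pos 42 'a': at 4 (fail-walked)
pos 43 'b': at 0 (fail-walked)
pos 44 'c': at 12
pos 45 'e': at 13  ** P4@[44:45]
pos 46 'a': at 4 (fail-walked)
pos 47 'c': at 5
pos 48 'a': at 6  ** P1@[46:48]
pos 49 'b': at 0 (fail-walked)
pos 50 'c': at 12
pos 51 'e': at 13  ** P4@[50:51]
pos 52 'd': at 1 (fail-walked)

Result: [[3,1],[9,4],[11,4],[15,0],[18,0],[19,4],[22,2],[22,4],[26,3],[32,1],[35,0],[36,4],[39,1],[45,4],[48,1],[51,4]]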